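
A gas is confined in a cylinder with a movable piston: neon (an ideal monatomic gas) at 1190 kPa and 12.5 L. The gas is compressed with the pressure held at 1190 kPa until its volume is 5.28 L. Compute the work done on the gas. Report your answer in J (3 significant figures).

Isobaric: W = P ΔV.
W = (1190 kPa)(5.28 − 12.5 L) = (1190)(-7.22) = -8592 J.
Work on gas = −W_by = 8592 J.

W ≈ 8590 J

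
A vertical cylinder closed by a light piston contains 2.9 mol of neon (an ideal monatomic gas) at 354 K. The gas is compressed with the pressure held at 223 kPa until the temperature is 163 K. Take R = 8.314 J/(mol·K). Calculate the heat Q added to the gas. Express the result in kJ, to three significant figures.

Isobaric: W = nRΔT = (2.9)(8.314)(-191) = -4605 J.
ΔU = nCᵥΔT with Cᵥ = 3R/2: ΔU = (2.9)(12.47)(-191) = -6908 J.
Q = ΔU + W = -6908 − 4605 = -11513 J.

Q ≈ -11.5 kJ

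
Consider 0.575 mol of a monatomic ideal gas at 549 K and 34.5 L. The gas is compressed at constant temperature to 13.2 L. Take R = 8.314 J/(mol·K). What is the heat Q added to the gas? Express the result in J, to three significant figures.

Q ≈ -2520 J

Isothermal ⇒ ΔU = 0, so Q = W = nRT ln(V₂/V₁).
Q = (0.575)(8.314)(549) ln(13.2/34.5) = 2625 × -0.9607 = -2521 J.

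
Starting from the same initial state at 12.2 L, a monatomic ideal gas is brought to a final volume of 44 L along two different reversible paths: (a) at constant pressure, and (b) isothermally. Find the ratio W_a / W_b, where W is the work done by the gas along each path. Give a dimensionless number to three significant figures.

W_a / W_b ≈ 2.03

Path (a) isobaric: W = P₁(V₂ − V₁) → W_a/(P₁V₁) = 2.607.
Path (b) isothermal: W = P₁V₁ ln(V₂/V₁) → W_b/(P₁V₁) = 1.283.
W_a / W_b = 2.607 / 1.283 = 2.032.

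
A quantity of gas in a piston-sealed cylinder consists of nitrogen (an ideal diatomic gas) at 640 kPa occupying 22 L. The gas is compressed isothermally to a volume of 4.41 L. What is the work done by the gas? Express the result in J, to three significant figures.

Isothermal: W = nRT ln(V₂/V₁) = P₁V₁ ln(V₂/V₁).
P₁V₁ = (640 kPa)(22 L) = 14080 J.
W = 14080 × ln(4.41/22) = 14080 × -1.607
W_by_gas = -22629 J.

W ≈ -22600 J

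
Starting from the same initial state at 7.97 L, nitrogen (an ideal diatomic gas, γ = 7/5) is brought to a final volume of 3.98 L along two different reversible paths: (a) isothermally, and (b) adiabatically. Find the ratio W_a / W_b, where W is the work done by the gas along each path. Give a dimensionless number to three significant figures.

W_a / W_b ≈ 0.868

Path (a) isothermal: W = P₁V₁ ln(V₂/V₁) → W_a/(P₁V₁) = -0.6944.
Path (b) adiabatic: W = P₁V₁(1 − (V₁/V₂)^(γ−1))/(γ−1) → W_b/(P₁V₁) = -0.8004.
W_a / W_b = -0.6944 / -0.8004 = 0.8675.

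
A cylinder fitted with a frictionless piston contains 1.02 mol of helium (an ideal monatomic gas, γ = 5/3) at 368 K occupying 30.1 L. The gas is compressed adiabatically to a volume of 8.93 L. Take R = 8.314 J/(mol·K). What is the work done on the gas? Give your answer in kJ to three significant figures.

W ≈ 5.84 kJ

Adiabatic: TV^(γ−1) = const with γ = 5/3.
T₂ = T₁ (V₁/V₂)^(γ−1) = 368 × (30.1/8.93)^0.667 = 368 × 2.248 = 827.3 K.
W_by = nCᵥ(T₁ − T₂) = (1.02)(12.47)(368 − 827.3) = -5842 J.
Work on gas = −W_by = 5842 J.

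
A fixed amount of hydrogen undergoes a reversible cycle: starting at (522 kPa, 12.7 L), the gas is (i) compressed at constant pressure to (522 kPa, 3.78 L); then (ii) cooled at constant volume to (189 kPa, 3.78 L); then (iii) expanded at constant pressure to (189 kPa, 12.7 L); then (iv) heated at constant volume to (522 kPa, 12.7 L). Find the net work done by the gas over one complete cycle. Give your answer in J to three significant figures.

Constant-volume legs do no work.
W(i) = (522)(3.78 − 12.7) = -4656 J; W(iii) = (189)(12.7 − 3.78) = 1686 J.
W_net = -4656 + 1686 = -2970 J (the counter-clockwise enclosed area).

W_net ≈ -2970 J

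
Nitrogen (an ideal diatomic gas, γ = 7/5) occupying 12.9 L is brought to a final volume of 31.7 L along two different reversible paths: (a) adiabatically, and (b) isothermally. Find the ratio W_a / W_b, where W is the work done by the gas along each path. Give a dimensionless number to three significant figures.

W_a / W_b ≈ 0.840

Path (a) adiabatic: W = P₁V₁(1 − (V₁/V₂)^(γ−1))/(γ−1) → W_a/(P₁V₁) = 0.7552.
Path (b) isothermal: W = P₁V₁ ln(V₂/V₁) → W_b/(P₁V₁) = 0.8991.
W_a / W_b = 0.7552 / 0.8991 = 0.8399.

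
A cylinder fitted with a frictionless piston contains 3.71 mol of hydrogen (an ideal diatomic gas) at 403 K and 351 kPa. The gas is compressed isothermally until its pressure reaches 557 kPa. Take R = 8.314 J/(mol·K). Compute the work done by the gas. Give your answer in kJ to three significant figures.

Isothermal process: W = nRT ln(V₂/V₁) = nRT ln(P₁/P₂).
W = (3.71)(8.314)(403) × ln(351/557)
  = 12431 × ln(0.6302) = 12431 × -0.4618
W_by_gas = -5740 J.

W ≈ -5.74 kJ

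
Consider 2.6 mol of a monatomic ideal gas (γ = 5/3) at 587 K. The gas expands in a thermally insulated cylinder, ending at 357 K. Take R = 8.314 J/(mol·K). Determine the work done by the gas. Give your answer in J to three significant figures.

Adiabatic ⇒ Q = 0, so W_by = −ΔU = nCᵥ(T₁ − T₂).
Cᵥ = 3R/2 = 12.47 J/(mol·K).
W = (2.6)(12.47)(587 − 357) = 7458 J.

W ≈ 7460 J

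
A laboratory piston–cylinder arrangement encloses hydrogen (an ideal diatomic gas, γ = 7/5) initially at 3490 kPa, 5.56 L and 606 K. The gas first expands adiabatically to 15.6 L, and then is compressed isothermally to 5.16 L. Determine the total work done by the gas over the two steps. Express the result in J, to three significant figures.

Step 1 (adiabatic): W = (P₁V₁ − P₂V₂)/(γ−1) = (19404 − 12843)/0.4 = 16402 J.
After step 1: P = 823.3 kPa, V = 15.6 L, T = 401.1 K.
Step 2 (isothermal): W = P₁V₁ ln(V₂/V₁) = (12843) ln(5.16/15.6) = -14209 J.
W_total = 16402 − 14209 = 2193 J.

W_total ≈ 2190 J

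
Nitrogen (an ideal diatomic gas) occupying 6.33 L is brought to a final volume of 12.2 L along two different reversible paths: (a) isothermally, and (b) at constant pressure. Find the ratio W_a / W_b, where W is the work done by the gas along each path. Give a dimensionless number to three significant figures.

W_a / W_b ≈ 0.708

Path (a) isothermal: W = P₁V₁ ln(V₂/V₁) → W_a/(P₁V₁) = 0.6561.
Path (b) isobaric: W = P₁(V₂ − V₁) → W_b/(P₁V₁) = 0.9273.
W_a / W_b = 0.6561 / 0.9273 = 0.7076.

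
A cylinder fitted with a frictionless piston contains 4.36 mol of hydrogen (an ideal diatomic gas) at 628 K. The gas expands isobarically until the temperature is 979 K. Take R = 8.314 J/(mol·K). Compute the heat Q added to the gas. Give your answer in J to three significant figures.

Q ≈ 44500 J

Isobaric: W = nRΔT = (4.36)(8.314)(351) = 12723 J.
ΔU = nCᵥΔT with Cᵥ = 5R/2: ΔU = (4.36)(20.79)(351) = 31809 J.
Q = ΔU + W = 31809 + 12723 = 44532 J.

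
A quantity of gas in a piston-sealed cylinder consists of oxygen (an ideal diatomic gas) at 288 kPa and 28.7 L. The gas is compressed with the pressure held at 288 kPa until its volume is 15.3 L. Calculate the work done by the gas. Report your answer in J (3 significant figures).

W ≈ -3860 J

Isobaric: W = P ΔV.
W = (288 kPa)(15.3 − 28.7 L) = (288)(-13.4) = -3859 J.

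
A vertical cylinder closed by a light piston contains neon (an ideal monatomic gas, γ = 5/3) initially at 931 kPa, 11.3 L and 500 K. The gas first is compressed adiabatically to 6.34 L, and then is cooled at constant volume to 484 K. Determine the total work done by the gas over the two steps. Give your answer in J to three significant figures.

W_total ≈ -7420 J

Step 1 (adiabatic): W = (P₁V₁ − P₂V₂)/(γ−1) = (10520 − 15465)/0.667 = -7417 J.
Step 2 (isochoric): W = 0 (constant volume).
W_total = -7417 + 0 = -7417 J.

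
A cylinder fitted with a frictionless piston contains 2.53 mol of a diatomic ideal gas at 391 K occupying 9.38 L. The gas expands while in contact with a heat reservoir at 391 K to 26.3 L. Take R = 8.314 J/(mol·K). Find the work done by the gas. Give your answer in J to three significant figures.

W ≈ 8480 J

Isothermal: W = nRT ln(V₂/V₁).
W = (2.53)(8.314)(391) × ln(26.3/9.38)
  = 8224 × 1.031
W_by_gas = 8479 J.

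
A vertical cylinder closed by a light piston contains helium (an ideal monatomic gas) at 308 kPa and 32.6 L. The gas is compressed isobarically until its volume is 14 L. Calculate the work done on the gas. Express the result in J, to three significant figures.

W ≈ 5730 J

Isobaric: W = P ΔV.
W = (308 kPa)(14 − 32.6 L) = (308)(-18.6) = -5729 J.
Work on gas = −W_by = 5729 J.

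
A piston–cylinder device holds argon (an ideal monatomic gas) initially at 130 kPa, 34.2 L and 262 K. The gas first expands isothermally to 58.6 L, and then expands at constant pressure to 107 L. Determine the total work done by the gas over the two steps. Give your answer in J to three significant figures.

Step 1 (isothermal): W = P₁V₁ ln(V₂/V₁) = (4446) ln(58.6/34.2) = 2394 J.
After step 1: P = 75.87 kPa, V = 58.6 L, T = 262 K.
Step 2 (isobaric): W = PΔV = (75.87 kPa)(107 − 58.6 L) = 3672 J.
W_total = 2394 + 3672 = 6066 J.

W_total ≈ 6070 J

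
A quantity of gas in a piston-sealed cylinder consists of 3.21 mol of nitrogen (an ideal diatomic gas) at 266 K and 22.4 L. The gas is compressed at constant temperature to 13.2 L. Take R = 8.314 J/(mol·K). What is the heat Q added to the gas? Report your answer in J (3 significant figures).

Isothermal ⇒ ΔU = 0, so Q = W = nRT ln(V₂/V₁).
Q = (3.21)(8.314)(266) ln(13.2/22.4) = 7099 × -0.5288 = -3754 J.

Q ≈ -3750 J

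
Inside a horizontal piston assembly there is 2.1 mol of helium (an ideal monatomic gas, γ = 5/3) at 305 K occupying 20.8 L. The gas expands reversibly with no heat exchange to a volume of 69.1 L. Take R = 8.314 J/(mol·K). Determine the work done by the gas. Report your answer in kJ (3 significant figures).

Adiabatic: TV^(γ−1) = const with γ = 5/3.
T₂ = T₁ (V₁/V₂)^(γ−1) = 305 × (20.8/69.1)^0.667 = 305 × 0.4491 = 137 K.
W_by = nCᵥ(T₁ − T₂) = (2.1)(12.47)(305 − 137) = 4400 J.

W ≈ 4.40 kJ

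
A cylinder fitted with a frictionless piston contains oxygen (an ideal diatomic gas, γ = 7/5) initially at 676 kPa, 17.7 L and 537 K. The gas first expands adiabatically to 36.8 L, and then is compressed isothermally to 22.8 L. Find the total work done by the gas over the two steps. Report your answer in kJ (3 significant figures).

Step 1 (adiabatic): W = (P₁V₁ − P₂V₂)/(γ−1) = (11965 − 8928)/0.4 = 7592 J.
After step 1: P = 242.6 kPa, V = 36.8 L, T = 400.7 K.
Step 2 (isothermal): W = P₁V₁ ln(V₂/V₁) = (8928) ln(22.8/36.8) = -4274 J.
W_total = 7592 − 4274 = 3318 J.

W_total ≈ 3.32 kJ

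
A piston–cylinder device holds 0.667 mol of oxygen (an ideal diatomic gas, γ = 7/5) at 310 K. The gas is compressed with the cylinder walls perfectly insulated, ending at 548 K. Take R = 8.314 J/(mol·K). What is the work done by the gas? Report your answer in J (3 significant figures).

Adiabatic ⇒ Q = 0, so W_by = −ΔU = nCᵥ(T₁ − T₂).
Cᵥ = 5R/2 = 20.79 J/(mol·K).
W = (0.667)(20.79)(310 − 548) = -3300 J.

W ≈ -3300 J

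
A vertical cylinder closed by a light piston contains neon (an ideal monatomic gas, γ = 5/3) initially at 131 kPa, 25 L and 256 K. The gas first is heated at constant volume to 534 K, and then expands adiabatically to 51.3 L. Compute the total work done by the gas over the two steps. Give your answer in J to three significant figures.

Step 1 (isochoric): W = 0 (constant volume).
After step 1: P = 273.3 kPa (V unchanged).
Step 2 (adiabatic): W = (P₁V₁ − P₂V₂)/(γ−1) = (6831 − 4231)/0.667 = 3901 J.
W_total = 0 + 3901 = 3901 J.

W_total ≈ 3900 J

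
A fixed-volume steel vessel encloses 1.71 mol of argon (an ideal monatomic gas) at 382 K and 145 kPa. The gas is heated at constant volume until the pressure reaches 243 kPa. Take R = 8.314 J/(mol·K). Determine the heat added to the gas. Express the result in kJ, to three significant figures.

Constant volume ⇒ W = 0, so Q = ΔU = nCᵥΔT with Cᵥ = 3R/2 = 12.47 J/(mol·K).
At constant V, T₂/T₁ = P₂/P₁ ⇒ ΔT = T₁(P₂/P₁ − 1) = 382·(243/145 − 1) = 258.2 K.
ΔU = (1.71)(12.47)(258.2) = 5506 J.

Q ≈ 5.51 kJ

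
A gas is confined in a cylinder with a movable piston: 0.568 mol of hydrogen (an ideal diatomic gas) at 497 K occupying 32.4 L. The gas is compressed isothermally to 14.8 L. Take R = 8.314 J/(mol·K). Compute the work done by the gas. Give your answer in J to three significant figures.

W ≈ -1840 J

Isothermal: W = nRT ln(V₂/V₁).
W = (0.568)(8.314)(497) × ln(14.8/32.4)
  = 2347 × -0.7835
W_by_gas = -1839 J.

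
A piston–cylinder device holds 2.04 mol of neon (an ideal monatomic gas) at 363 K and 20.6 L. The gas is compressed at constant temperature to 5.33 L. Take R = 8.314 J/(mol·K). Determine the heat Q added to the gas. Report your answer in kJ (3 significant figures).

Isothermal ⇒ ΔU = 0, so Q = W = nRT ln(V₂/V₁).
Q = (2.04)(8.314)(363) ln(5.33/20.6) = 6157 × -1.352 = -8323 J.

Q ≈ -8.32 kJ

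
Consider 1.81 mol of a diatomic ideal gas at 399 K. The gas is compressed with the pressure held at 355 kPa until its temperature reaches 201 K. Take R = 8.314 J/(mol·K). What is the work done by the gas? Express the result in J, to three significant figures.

W ≈ -2980 J

Isobaric: W = P ΔV = nR ΔT.
W = (1.81)(8.314)(201 − 399) = -2980 J.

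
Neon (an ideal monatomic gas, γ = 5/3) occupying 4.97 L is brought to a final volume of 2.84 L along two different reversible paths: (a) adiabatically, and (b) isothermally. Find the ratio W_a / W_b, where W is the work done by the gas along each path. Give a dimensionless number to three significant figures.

Path (a) adiabatic: W = P₁V₁(1 − (V₁/V₂)^(γ−1))/(γ−1) → W_a/(P₁V₁) = -0.6783.
Path (b) isothermal: W = P₁V₁ ln(V₂/V₁) → W_b/(P₁V₁) = -0.5596.
W_a / W_b = -0.6783 / -0.5596 = 1.212.

W_a / W_b ≈ 1.21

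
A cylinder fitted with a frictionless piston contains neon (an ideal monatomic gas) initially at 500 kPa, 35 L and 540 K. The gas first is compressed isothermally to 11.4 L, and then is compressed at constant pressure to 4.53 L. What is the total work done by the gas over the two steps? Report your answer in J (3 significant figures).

W_total ≈ -30200 J

Step 1 (isothermal): W = P₁V₁ ln(V₂/V₁) = (17500) ln(11.4/35) = -19630 J.
After step 1: P = 1535 kPa, V = 11.4 L, T = 540 K.
Step 2 (isobaric): W = PΔV = (1535 kPa)(4.53 − 11.4 L) = -10546 J.
W_total = -19630 − 10546 = -30176 J.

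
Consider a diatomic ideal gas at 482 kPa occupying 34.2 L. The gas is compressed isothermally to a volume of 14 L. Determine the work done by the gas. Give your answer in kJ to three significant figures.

Isothermal: W = nRT ln(V₂/V₁) = P₁V₁ ln(V₂/V₁).
P₁V₁ = (482 kPa)(34.2 L) = 16484 J.
W = 16484 × ln(14/34.2) = 16484 × -0.8932
W_by_gas = -14723 J.

W ≈ -14.7 kJ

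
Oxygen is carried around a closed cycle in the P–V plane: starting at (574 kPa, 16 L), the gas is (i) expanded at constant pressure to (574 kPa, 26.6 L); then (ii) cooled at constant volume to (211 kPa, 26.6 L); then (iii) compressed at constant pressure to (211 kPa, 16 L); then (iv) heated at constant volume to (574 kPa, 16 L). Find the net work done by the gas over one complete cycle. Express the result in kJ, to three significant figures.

W_net ≈ 3.85 kJ

Constant-volume legs do no work.
W(i) = (574)(26.6 − 16) = 6084 J; W(iii) = (211)(16 − 26.6) = -2237 J.
W_net = 6084 − 2237 = 3848 J (the clockwise enclosed area).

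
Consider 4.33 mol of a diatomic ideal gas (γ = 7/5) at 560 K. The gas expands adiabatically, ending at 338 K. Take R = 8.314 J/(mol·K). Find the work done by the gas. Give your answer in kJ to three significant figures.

Adiabatic ⇒ Q = 0, so W_by = −ΔU = nCᵥ(T₁ − T₂).
Cᵥ = 5R/2 = 20.79 J/(mol·K).
W = (4.33)(20.79)(560 − 338) = 19980 J.

W ≈ 20.0 kJ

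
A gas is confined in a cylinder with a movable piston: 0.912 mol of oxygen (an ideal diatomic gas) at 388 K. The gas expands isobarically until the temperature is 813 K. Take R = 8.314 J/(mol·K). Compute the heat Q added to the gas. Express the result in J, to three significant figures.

Isobaric: W = nRΔT = (0.912)(8.314)(425) = 3223 J.
ΔU = nCᵥΔT with Cᵥ = 5R/2: ΔU = (0.912)(20.79)(425) = 8056 J.
Q = ΔU + W = 8056 + 3223 = 11279 J.

Q ≈ 11300 J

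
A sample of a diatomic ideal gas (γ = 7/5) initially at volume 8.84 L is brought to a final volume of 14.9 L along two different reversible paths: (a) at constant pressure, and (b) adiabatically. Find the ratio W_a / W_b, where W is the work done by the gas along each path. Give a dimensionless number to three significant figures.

Path (a) isobaric: W = P₁(V₂ − V₁) → W_a/(P₁V₁) = 0.6855.
Path (b) adiabatic: W = P₁V₁(1 − (V₁/V₂)^(γ−1))/(γ−1) → W_b/(P₁V₁) = 0.4712.
W_a / W_b = 0.6855 / 0.4712 = 1.455.

W_a / W_b ≈ 1.45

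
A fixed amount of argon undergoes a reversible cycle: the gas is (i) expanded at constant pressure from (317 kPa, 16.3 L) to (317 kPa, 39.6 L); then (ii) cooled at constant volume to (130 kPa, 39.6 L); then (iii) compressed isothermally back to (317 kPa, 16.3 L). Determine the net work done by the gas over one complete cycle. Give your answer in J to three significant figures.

W_net ≈ 2820 J

Leg (i): W = PΔV = (317)(39.6 − 16.3) = 7386 J.
Leg (ii): W = 0.
Leg (iii): W = PᵢVᵢ ln(V_f/Vᵢ) = (5148) ln(16.3/39.6) = -4570 J.
W_net = 7386 − 4570 = 2816 J.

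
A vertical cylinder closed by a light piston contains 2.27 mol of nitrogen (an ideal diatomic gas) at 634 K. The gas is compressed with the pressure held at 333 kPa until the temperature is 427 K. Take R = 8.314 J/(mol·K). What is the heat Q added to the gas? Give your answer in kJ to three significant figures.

Isobaric: W = nRΔT = (2.27)(8.314)(-207) = -3907 J.
ΔU = nCᵥΔT with Cᵥ = 5R/2: ΔU = (2.27)(20.79)(-207) = -9767 J.
Q = ΔU + W = -9767 − 3907 = -13673 J.

Q ≈ -13.7 kJ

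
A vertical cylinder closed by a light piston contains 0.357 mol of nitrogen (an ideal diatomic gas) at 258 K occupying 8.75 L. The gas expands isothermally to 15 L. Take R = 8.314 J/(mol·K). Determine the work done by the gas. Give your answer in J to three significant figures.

Isothermal: W = nRT ln(V₂/V₁).
W = (0.357)(8.314)(258) × ln(15/8.75)
  = 765.8 × 0.539
W_by_gas = 412.7 J.

W ≈ 413 J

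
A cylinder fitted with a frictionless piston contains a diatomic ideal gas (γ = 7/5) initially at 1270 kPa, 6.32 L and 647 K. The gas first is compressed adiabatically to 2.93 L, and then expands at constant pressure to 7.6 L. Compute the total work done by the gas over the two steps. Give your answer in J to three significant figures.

Step 1 (adiabatic): W = (P₁V₁ − P₂V₂)/(γ−1) = (8026 − 10916)/0.4 = -7224 J.
After step 1: P = 3726 kPa, V = 2.93 L, T = 879.9 K.
Step 2 (isobaric): W = PΔV = (3726 kPa)(7.6 − 2.93 L) = 17398 J.
W_total = -7224 + 17398 = 10175 J.

W_total ≈ 10200 J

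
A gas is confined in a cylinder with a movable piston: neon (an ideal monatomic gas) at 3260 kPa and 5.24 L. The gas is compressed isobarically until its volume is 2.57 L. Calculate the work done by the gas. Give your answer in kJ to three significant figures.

Isobaric: W = P ΔV.
W = (3260 kPa)(2.57 − 5.24 L) = (3260)(-2.67) = -8704 J.

W ≈ -8.70 kJ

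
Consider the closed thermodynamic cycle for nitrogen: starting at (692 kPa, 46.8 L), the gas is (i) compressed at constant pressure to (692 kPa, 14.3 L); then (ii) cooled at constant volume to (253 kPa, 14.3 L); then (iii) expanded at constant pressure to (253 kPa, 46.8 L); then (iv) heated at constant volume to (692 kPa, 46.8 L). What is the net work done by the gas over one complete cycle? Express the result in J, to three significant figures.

Constant-volume legs do no work.
W(i) = (692)(14.3 − 46.8) = -22490 J; W(iii) = (253)(46.8 − 14.3) = 8222 J.
W_net = -22490 + 8222 = -14268 J (the counter-clockwise enclosed area).

W_net ≈ -14300 J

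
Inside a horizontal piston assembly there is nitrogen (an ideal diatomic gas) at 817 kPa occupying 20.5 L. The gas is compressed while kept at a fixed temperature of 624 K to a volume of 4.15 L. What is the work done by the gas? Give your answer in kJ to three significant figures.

Isothermal: W = nRT ln(V₂/V₁) = P₁V₁ ln(V₂/V₁).
P₁V₁ = (817 kPa)(20.5 L) = 16748 J.
W = 16748 × ln(4.15/20.5) = 16748 × -1.597
W_by_gas = -26753 J.

W ≈ -26.8 kJ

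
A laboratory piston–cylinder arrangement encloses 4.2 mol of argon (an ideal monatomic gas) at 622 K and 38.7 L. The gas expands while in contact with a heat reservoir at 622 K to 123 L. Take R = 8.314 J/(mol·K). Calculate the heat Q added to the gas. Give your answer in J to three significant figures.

Isothermal ⇒ ΔU = 0, so Q = W = nRT ln(V₂/V₁).
Q = (4.2)(8.314)(622) ln(123/38.7) = 21719 × 1.156 = 25115 J.

Q ≈ 25100 J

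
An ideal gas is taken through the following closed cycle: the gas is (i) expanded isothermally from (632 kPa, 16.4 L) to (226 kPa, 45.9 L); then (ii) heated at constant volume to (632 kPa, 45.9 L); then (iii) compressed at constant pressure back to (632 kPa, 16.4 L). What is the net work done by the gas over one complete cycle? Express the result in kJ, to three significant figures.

W_net ≈ -7.98 kJ

Leg (i): W = PᵢVᵢ ln(V_f/Vᵢ) = (10365) ln(45.9/16.4) = 10667 J.
Leg (ii): W = 0.
Leg (iii): W = PΔV = (632)(16.4 − 45.9) = -18644 J.
W_net = 10667 − 18644 = -7977 J.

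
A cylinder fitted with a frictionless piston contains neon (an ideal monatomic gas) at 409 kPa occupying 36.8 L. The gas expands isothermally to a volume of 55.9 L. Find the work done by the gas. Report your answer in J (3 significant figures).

Isothermal: W = nRT ln(V₂/V₁) = P₁V₁ ln(V₂/V₁).
P₁V₁ = (409 kPa)(36.8 L) = 15051 J.
W = 15051 × ln(55.9/36.8) = 15051 × 0.4181
W_by_gas = 6292 J.

W ≈ 6290 J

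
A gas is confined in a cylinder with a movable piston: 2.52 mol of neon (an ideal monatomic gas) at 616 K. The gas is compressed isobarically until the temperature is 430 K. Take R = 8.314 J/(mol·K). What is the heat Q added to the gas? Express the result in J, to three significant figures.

Isobaric: W = nRΔT = (2.52)(8.314)(-186) = -3897 J.
ΔU = nCᵥΔT with Cᵥ = 3R/2: ΔU = (2.52)(12.47)(-186) = -5845 J.
Q = ΔU + W = -5845 − 3897 = -9742 J.

Q ≈ -9740 J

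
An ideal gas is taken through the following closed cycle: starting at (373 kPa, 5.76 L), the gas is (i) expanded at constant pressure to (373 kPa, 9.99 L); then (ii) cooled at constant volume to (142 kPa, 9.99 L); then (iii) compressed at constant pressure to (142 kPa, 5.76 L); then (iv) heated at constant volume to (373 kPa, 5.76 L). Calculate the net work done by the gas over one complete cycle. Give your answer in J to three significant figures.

Constant-volume legs do no work.
W(i) = (373)(9.99 − 5.76) = 1578 J; W(iii) = (142)(5.76 − 9.99) = -600.7 J.
W_net = 1578 − 600.7 = 977.1 J (the clockwise enclosed area).

W_net ≈ 977 J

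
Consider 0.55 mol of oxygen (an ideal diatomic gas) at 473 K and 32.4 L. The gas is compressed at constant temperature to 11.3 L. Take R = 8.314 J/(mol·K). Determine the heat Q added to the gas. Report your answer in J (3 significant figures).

Q ≈ -2280 J

Isothermal ⇒ ΔU = 0, so Q = W = nRT ln(V₂/V₁).
Q = (0.55)(8.314)(473) ln(11.3/32.4) = 2163 × -1.053 = -2278 J.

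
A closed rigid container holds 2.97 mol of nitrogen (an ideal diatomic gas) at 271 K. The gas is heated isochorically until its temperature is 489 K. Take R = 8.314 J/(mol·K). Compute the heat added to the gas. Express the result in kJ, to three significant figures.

Q ≈ 13.5 kJ

Constant volume ⇒ W = 0, so Q = ΔU = nCᵥΔT with Cᵥ = 5R/2 = 20.79 J/(mol·K).
ΔU = (2.97)(20.79)(489 − 271) = 13457 J.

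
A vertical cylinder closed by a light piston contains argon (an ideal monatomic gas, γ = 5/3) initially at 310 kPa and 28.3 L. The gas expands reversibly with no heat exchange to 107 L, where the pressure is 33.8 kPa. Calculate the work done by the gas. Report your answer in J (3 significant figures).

W ≈ 7730 J

Adiabatic: W = (P₁V₁ − P₂V₂)/(γ − 1) with γ = 5/3.
P₁V₁ = 8773 J, P₂V₂ = 3617 J.
W = (8773 − 3617) / 0.6667 = 7735 J.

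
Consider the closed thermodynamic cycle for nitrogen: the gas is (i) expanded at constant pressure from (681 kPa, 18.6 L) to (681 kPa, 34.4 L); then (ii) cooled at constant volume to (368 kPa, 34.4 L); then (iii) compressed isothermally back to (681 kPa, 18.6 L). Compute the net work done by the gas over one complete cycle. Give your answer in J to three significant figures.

W_net ≈ 2980 J

Leg (i): W = PΔV = (681)(34.4 − 18.6) = 10760 J.
Leg (ii): W = 0.
Leg (iii): W = PᵢVᵢ ln(V_f/Vᵢ) = (12659) ln(18.6/34.4) = -7784 J.
W_net = 10760 − 7784 = 2976 J.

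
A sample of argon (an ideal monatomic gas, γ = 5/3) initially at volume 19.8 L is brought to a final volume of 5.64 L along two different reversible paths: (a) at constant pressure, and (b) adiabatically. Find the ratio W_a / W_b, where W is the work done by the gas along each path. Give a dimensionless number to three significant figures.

Path (a) isobaric: W = P₁(V₂ − V₁) → W_a/(P₁V₁) = -0.7152.
Path (b) adiabatic: W = P₁V₁(1 − (V₁/V₂)^(γ−1))/(γ−1) → W_b/(P₁V₁) = -1.965.
W_a / W_b = -0.7152 / -1.965 = 0.364.

W_a / W_b ≈ 0.364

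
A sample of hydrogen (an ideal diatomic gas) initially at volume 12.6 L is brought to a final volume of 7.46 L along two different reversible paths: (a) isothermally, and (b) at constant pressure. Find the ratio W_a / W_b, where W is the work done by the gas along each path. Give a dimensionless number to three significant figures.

W_a / W_b ≈ 1.28

Path (a) isothermal: W = P₁V₁ ln(V₂/V₁) → W_a/(P₁V₁) = -0.5241.
Path (b) isobaric: W = P₁(V₂ − V₁) → W_b/(P₁V₁) = -0.4079.
W_a / W_b = -0.5241 / -0.4079 = 1.285.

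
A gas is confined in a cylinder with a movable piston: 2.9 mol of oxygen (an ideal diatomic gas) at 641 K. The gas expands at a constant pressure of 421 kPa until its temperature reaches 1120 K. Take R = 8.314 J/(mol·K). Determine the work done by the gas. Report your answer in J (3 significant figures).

W ≈ 11500 J

Isobaric: W = P ΔV = nR ΔT.
W = (2.9)(8.314)(1120 − 641) = 11549 J.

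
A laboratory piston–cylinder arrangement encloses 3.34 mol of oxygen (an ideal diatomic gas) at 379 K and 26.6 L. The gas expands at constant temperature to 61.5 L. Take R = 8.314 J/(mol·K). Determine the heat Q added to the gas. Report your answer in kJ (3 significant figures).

Q ≈ 8.82 kJ

Isothermal ⇒ ΔU = 0, so Q = W = nRT ln(V₂/V₁).
Q = (3.34)(8.314)(379) ln(61.5/26.6) = 10524 × 0.8381 = 8821 J.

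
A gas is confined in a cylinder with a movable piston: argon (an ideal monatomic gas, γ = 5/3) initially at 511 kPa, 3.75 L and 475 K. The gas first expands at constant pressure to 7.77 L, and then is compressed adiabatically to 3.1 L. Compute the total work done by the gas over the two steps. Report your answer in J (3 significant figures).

Step 1 (isobaric): W = PΔV = (511 kPa)(7.77 − 3.75 L) = 2054 J.
After step 1: P = 511 kPa, V = 7.77 L, T = 984.2 K.
Step 2 (adiabatic): W = (P₁V₁ − P₂V₂)/(γ−1) = (3970 − 7326)/0.667 = -5034 J.
W_total = 2054 − 5034 = -2979 J.

W_total ≈ -2980 J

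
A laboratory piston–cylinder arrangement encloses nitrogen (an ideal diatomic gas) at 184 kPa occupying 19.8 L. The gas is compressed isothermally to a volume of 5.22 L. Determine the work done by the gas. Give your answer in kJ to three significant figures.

Isothermal: W = nRT ln(V₂/V₁) = P₁V₁ ln(V₂/V₁).
P₁V₁ = (184 kPa)(19.8 L) = 3643 J.
W = 3643 × ln(5.22/19.8) = 3643 × -1.333
W_by_gas = -4857 J.

W ≈ -4.86 kJ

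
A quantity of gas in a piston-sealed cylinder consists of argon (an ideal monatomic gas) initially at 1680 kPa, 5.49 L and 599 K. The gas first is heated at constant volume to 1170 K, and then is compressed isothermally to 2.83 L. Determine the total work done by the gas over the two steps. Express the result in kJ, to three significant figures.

W_total ≈ -11.9 kJ

Step 1 (isochoric): W = 0 (constant volume).
After step 1: P = 3281 kPa (V unchanged).
Step 2 (isothermal): W = P₁V₁ ln(V₂/V₁) = (18015) ln(2.83/5.49) = -11938 J.
W_total = 0 − 11938 = -11938 J.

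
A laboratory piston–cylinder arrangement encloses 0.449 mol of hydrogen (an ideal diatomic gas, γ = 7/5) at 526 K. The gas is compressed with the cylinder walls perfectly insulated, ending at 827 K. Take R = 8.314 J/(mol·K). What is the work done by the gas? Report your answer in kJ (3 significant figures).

Adiabatic ⇒ Q = 0, so W_by = −ΔU = nCᵥ(T₁ − T₂).
Cᵥ = 5R/2 = 20.79 J/(mol·K).
W = (0.449)(20.79)(526 − 827) = -2809 J.

W ≈ -2.81 kJ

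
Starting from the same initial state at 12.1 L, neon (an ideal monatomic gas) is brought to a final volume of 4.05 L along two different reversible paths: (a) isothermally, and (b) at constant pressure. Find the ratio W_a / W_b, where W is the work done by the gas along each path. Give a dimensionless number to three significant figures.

Path (a) isothermal: W = P₁V₁ ln(V₂/V₁) → W_a/(P₁V₁) = -1.094.
Path (b) isobaric: W = P₁(V₂ − V₁) → W_b/(P₁V₁) = -0.6653.
W_a / W_b = -1.094 / -0.6653 = 1.645.

W_a / W_b ≈ 1.65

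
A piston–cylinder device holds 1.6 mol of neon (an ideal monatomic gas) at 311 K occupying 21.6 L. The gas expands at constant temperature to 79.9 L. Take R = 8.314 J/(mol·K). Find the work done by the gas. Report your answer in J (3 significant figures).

Isothermal: W = nRT ln(V₂/V₁).
W = (1.6)(8.314)(311) × ln(79.9/21.6)
  = 4137 × 1.308
W_by_gas = 5412 J.

W ≈ 5410 J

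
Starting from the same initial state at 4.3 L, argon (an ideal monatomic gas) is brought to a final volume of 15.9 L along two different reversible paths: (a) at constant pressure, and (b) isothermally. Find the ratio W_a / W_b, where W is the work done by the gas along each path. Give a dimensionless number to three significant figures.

W_a / W_b ≈ 2.06

Path (a) isobaric: W = P₁(V₂ − V₁) → W_a/(P₁V₁) = 2.698.
Path (b) isothermal: W = P₁V₁ ln(V₂/V₁) → W_b/(P₁V₁) = 1.308.
W_a / W_b = 2.698 / 1.308 = 2.063.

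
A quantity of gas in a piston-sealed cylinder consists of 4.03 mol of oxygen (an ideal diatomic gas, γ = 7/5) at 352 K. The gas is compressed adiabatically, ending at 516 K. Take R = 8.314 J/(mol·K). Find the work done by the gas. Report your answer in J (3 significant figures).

W ≈ -13700 J

Adiabatic ⇒ Q = 0, so W_by = −ΔU = nCᵥ(T₁ − T₂).
Cᵥ = 5R/2 = 20.79 J/(mol·K).
W = (4.03)(20.79)(352 − 516) = -13737 J.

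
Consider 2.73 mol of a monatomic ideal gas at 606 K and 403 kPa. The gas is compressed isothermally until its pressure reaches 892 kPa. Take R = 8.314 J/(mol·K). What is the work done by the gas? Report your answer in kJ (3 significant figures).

Isothermal process: W = nRT ln(V₂/V₁) = nRT ln(P₁/P₂).
W = (2.73)(8.314)(606) × ln(403/892)
  = 13755 × ln(0.4518) = 13755 × -0.7945
W_by_gas = -10928 J.

W ≈ -10.9 kJ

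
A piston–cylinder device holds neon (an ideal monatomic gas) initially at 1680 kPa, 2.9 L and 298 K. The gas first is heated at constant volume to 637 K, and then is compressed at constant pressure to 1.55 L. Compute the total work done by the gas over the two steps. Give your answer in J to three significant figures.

Step 1 (isochoric): W = 0 (constant volume).
After step 1: P = 3591 kPa (V unchanged).
Step 2 (isobaric): W = PΔV = (3591 kPa)(1.55 − 2.9 L) = -4848 J.
W_total = 0 − 4848 = -4848 J.

W_total ≈ -4850 J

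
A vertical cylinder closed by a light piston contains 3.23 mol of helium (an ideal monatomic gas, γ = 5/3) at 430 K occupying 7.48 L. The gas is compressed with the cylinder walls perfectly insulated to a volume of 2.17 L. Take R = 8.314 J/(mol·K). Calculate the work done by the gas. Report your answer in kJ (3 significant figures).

W ≈ -22.2 kJ

Adiabatic: TV^(γ−1) = const with γ = 5/3.
T₂ = T₁ (V₁/V₂)^(γ−1) = 430 × (7.48/2.17)^0.667 = 430 × 2.282 = 981.2 K.
W_by = nCᵥ(T₁ − T₂) = (3.23)(12.47)(430 − 981.2) = -22204 J.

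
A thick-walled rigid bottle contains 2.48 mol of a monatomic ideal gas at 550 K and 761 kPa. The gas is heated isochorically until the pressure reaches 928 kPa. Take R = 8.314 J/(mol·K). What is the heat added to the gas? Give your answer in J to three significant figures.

Constant volume ⇒ W = 0, so Q = ΔU = nCᵥΔT with Cᵥ = 3R/2 = 12.47 J/(mol·K).
At constant V, T₂/T₁ = P₂/P₁ ⇒ ΔT = T₁(P₂/P₁ − 1) = 550·(928/761 − 1) = 120.7 K.
ΔU = (2.48)(12.47)(120.7) = 3733 J.

Q ≈ 3730 J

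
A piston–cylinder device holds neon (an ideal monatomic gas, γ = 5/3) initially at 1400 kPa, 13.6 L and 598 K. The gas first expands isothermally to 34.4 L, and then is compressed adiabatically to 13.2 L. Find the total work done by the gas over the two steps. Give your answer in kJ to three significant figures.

W_total ≈ -7.86 kJ

Step 1 (isothermal): W = P₁V₁ ln(V₂/V₁) = (19040) ln(34.4/13.6) = 17669 J.
After step 1: P = 553.5 kPa, V = 34.4 L, T = 598 K.
Step 2 (adiabatic): W = (P₁V₁ − P₂V₂)/(γ−1) = (19040 − 36057)/0.667 = -25526 J.
W_total = 17669 − 25526 = -7857 J.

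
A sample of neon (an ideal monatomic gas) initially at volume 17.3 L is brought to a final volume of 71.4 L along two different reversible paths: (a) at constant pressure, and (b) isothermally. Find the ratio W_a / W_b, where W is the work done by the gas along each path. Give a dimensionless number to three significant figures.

W_a / W_b ≈ 2.21

Path (a) isobaric: W = P₁(V₂ − V₁) → W_a/(P₁V₁) = 3.127.
Path (b) isothermal: W = P₁V₁ ln(V₂/V₁) → W_b/(P₁V₁) = 1.418.
W_a / W_b = 3.127 / 1.418 = 2.206.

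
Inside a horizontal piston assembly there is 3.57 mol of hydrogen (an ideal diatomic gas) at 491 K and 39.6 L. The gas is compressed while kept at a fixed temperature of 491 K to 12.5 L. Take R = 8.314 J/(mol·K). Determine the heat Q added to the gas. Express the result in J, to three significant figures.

Q ≈ -16800 J

Isothermal ⇒ ΔU = 0, so Q = W = nRT ln(V₂/V₁).
Q = (3.57)(8.314)(491) ln(12.5/39.6) = 14573 × -1.153 = -16805 J.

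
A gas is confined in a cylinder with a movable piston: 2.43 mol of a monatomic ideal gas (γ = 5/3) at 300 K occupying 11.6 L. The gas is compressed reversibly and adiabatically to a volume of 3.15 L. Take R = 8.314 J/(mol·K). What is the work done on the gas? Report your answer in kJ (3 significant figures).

Adiabatic: TV^(γ−1) = const with γ = 5/3.
T₂ = T₁ (V₁/V₂)^(γ−1) = 300 × (11.6/3.15)^0.667 = 300 × 2.385 = 715.4 K.
W_by = nCᵥ(T₁ − T₂) = (2.43)(12.47)(300 − 715.4) = -12589 J.
Work on gas = −W_by = 12589 J.

W ≈ 12.6 kJ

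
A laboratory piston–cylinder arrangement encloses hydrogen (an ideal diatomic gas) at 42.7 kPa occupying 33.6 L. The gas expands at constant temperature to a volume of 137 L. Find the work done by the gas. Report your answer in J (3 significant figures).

W ≈ 2020 J

Isothermal: W = nRT ln(V₂/V₁) = P₁V₁ ln(V₂/V₁).
P₁V₁ = (42.7 kPa)(33.6 L) = 1435 J.
W = 1435 × ln(137/33.6) = 1435 × 1.405
W_by_gas = 2016 J.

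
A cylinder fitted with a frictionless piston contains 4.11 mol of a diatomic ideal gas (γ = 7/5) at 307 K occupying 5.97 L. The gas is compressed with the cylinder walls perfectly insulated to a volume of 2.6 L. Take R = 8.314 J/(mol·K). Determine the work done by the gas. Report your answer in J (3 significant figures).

Adiabatic: TV^(γ−1) = const with γ = 7/5.
T₂ = T₁ (V₁/V₂)^(γ−1) = 307 × (5.97/2.6)^0.4 = 307 × 1.394 = 428.1 K.
W_by = nCᵥ(T₁ − T₂) = (4.11)(20.79)(307 − 428.1) = -10345 J.

W ≈ -10300 J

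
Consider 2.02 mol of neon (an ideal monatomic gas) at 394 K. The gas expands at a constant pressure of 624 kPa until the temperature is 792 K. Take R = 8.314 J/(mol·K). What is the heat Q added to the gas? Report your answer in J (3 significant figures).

Isobaric: W = nRΔT = (2.02)(8.314)(398) = 6684 J.
ΔU = nCᵥΔT with Cᵥ = 3R/2: ΔU = (2.02)(12.47)(398) = 10026 J.
Q = ΔU + W = 10026 + 6684 = 16710 J.

Q ≈ 16700 J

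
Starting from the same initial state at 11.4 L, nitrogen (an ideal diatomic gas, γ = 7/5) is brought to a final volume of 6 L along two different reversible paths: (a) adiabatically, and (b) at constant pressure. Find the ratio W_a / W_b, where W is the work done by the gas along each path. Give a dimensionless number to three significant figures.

Path (a) adiabatic: W = P₁V₁(1 − (V₁/V₂)^(γ−1))/(γ−1) → W_a/(P₁V₁) = -0.7318.
Path (b) isobaric: W = P₁(V₂ − V₁) → W_b/(P₁V₁) = -0.4737.
W_a / W_b = -0.7318 / -0.4737 = 1.545.

W_a / W_b ≈ 1.54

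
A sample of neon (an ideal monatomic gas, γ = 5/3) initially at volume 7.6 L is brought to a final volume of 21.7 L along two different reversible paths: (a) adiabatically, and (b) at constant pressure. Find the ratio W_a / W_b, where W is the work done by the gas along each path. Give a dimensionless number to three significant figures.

Path (a) adiabatic: W = P₁V₁(1 − (V₁/V₂)^(γ−1))/(γ−1) → W_a/(P₁V₁) = 0.7547.
Path (b) isobaric: W = P₁(V₂ − V₁) → W_b/(P₁V₁) = 1.855.
W_a / W_b = 0.7547 / 1.855 = 0.4068.

W_a / W_b ≈ 0.407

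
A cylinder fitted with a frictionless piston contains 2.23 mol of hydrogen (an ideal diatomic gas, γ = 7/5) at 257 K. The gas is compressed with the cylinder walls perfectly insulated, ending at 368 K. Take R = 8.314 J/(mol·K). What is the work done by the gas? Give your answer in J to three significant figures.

W ≈ -5140 J

Adiabatic ⇒ Q = 0, so W_by = −ΔU = nCᵥ(T₁ − T₂).
Cᵥ = 5R/2 = 20.79 J/(mol·K).
W = (2.23)(20.79)(257 − 368) = -5145 J.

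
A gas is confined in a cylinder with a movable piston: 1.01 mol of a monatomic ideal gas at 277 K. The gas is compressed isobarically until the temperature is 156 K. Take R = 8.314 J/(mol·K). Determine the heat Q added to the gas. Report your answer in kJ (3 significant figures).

Q ≈ -2.54 kJ

Isobaric: W = nRΔT = (1.01)(8.314)(-121) = -1016 J.
ΔU = nCᵥΔT with Cᵥ = 3R/2: ΔU = (1.01)(12.47)(-121) = -1524 J.
Q = ΔU + W = -1524 − 1016 = -2540 J.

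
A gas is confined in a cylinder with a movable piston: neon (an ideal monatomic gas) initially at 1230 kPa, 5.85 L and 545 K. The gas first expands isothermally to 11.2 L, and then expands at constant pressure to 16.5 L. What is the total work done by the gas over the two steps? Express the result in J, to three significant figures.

W_total ≈ 8080 J

Step 1 (isothermal): W = P₁V₁ ln(V₂/V₁) = (7196) ln(11.2/5.85) = 4673 J.
After step 1: P = 642.5 kPa, V = 11.2 L, T = 545 K.
Step 2 (isobaric): W = PΔV = (642.5 kPa)(16.5 − 11.2 L) = 3405 J.
W_total = 4673 + 3405 = 8078 J.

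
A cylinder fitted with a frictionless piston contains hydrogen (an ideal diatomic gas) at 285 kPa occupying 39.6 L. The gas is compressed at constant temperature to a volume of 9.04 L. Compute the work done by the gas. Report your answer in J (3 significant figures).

W ≈ -16700 J

Isothermal: W = nRT ln(V₂/V₁) = P₁V₁ ln(V₂/V₁).
P₁V₁ = (285 kPa)(39.6 L) = 11286 J.
W = 11286 × ln(9.04/39.6) = 11286 × -1.477
W_by_gas = -16671 J.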